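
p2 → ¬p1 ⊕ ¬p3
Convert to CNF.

p2 → ¬p1 ⊕ ¬p3
= ¬p2 ∨ (¬p1 ⊕ ¬p3)   — eliminate →
= ¬p2 ∨ (¬p1 ∨ ¬p3) ∧ ¬(¬p1 ∧ ¬p3)   — expand ⊕
= ¬p2 ∨ (¬p1 ∨ ¬p3) ∧ (¬¬p1 ∨ ¬¬p3)   — De Morgan
= ¬p2 ∨ (¬p1 ∨ ¬p3) ∧ (p1 ∨ ¬¬p3)   — double negation
= ¬p2 ∨ (¬p1 ∨ ¬p3) ∧ (p1 ∨ p3)   — double negation
= (¬p2 ∨ ¬p1 ∨ ¬p3) ∧ (¬p2 ∨ p1 ∨ p3)   — distribute ∨ over ∧

(¬p2 ∨ ¬p1 ∨ ¬p3) ∧ (¬p2 ∨ p1 ∨ p3)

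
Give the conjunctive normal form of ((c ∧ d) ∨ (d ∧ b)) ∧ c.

((c ∧ d) ∨ (d ∧ b)) ∧ c
≡ (c ∨ d) ∧ (c ∨ b) ∧ (d ∨ d) ∧ (d ∨ b) ∧ c
≡ d ∧ c

d ∧ c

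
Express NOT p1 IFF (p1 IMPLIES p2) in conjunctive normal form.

NOT p1 IFF (p1 IMPLIES p2)
≡ (NOT p1 IMPLIES (p1 IMPLIES p2)) AND ((p1 IMPLIES p2) IMPLIES NOT p1)   (eliminate IFF)
≡ (NOT NOT p1 OR (p1 IMPLIES p2)) AND ((p1 IMPLIES p2) IMPLIES NOT p1)   (eliminate IMPLIES)
≡ (NOT NOT p1 OR NOT p1 OR p2) AND ((p1 IMPLIES p2) IMPLIES NOT p1)   (eliminate IMPLIES)
≡ (NOT NOT p1 OR NOT p1 OR p2) AND (NOT (p1 IMPLIES p2) OR NOT p1)   (eliminate IMPLIES)
≡ (NOT NOT p1 OR NOT p1 OR p2) AND (NOT (NOT p1 OR p2) OR NOT p1)   (eliminate IMPLIES)
≡ (p1 OR NOT p1 OR p2) AND (NOT (NOT p1 OR p2) OR NOT p1)   (double negation)
≡ (p1 OR NOT p1 OR p2) AND ((NOT NOT p1 AND NOT p2) OR NOT p1)   (De Morgan)
≡ (p1 OR NOT p1 OR p2) AND ((p1 AND NOT p2) OR NOT p1)   (double negation)
≡ (p1 OR NOT p1 OR p2) AND (p1 OR NOT p1) AND (NOT p2 OR NOT p1)   (distribute OR over AND)
≡ NOT p2 OR NOT p1   (simplify)

NOT p2 OR NOT p1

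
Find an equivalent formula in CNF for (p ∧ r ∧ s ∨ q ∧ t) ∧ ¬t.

(p ∨ q) ∧ (p ∨ t) ∧ (r ∨ q) ∧ (r ∨ t) ∧ (s ∨ q) ∧ (s ∨ t) ∧ ¬t

(p ∧ r ∧ s ∨ q ∧ t) ∧ ¬t
⇔ (p ∨ q) ∧ (p ∨ t) ∧ (r ∨ q) ∧ (r ∨ t) ∧ (s ∨ q) ∧ (s ∨ t) ∧ ¬t   (distribute ∨ over ∧)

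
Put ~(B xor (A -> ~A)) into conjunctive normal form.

(~B | ~A) & (A | B)

~(B xor (A -> ~A))
≡ ~((B | (A -> ~A)) & ~(B & (A -> ~A)))   [expand xor]
≡ ~((B | ~A | ~A) & ~(B & (A -> ~A)))   [eliminate ->]
≡ ~((B | ~A | ~A) & ~(B & (~A | ~A)))   [eliminate ->]
≡ ~(B | ~A | ~A) | ~~(B & (~A | ~A))   [De Morgan]
≡ (~B & ~~A & ~~A) | ~~(B & (~A | ~A))   [De Morgan]
≡ (~B & A & ~~A) | ~~(B & (~A | ~A))   [double negation]
≡ (~B & A & A) | ~~(B & (~A | ~A))   [double negation]
≡ (~B & A & A) | (B & (~A | ~A))   [double negation]
≡ (~B | B) & (~B | ~A | ~A) & (A | B) & (A | ~A | ~A) & (A | B) & (A | ~A | ~A)   [distribute | over &]
≡ (~B | ~A) & (A | B)   [simplify]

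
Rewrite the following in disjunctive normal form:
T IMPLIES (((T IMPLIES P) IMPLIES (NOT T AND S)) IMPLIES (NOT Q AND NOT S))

NOT T OR (P AND T) OR (P AND NOT S) OR (NOT Q AND NOT S)

T IMPLIES (((T IMPLIES P) IMPLIES (NOT T AND S)) IMPLIES (NOT Q AND NOT S))
≡ NOT T OR (((T IMPLIES P) IMPLIES (NOT T AND S)) IMPLIES (NOT Q AND NOT S))   [eliminate IMPLIES]
≡ NOT T OR NOT ((T IMPLIES P) IMPLIES (NOT T AND S)) OR (NOT Q AND NOT S)   [eliminate IMPLIES]
≡ NOT T OR NOT (NOT (T IMPLIES P) OR (NOT T AND S)) OR (NOT Q AND NOT S)   [eliminate IMPLIES]
≡ NOT T OR NOT (NOT (NOT T OR P) OR (NOT T AND S)) OR (NOT Q AND NOT S)   [eliminate IMPLIES]
≡ NOT T OR (NOT NOT (NOT T OR P) AND NOT (NOT T AND S)) OR (NOT Q AND NOT S)   [De Morgan]
≡ NOT T OR ((NOT T OR P) AND NOT (NOT T AND S)) OR (NOT Q AND NOT S)   [double negation]
≡ NOT T OR ((NOT T OR P) AND (NOT NOT T OR NOT S)) OR (NOT Q AND NOT S)   [De Morgan]
≡ NOT T OR ((NOT T OR P) AND (T OR NOT S)) OR (NOT Q AND NOT S)   [double negation]
≡ NOT T OR (NOT T AND T) OR (NOT T AND NOT S) OR (P AND T) OR (P AND NOT S) OR (NOT Q AND NOT S)   [distribute AND over OR]
≡ NOT T OR (P AND T) OR (P AND NOT S) OR (NOT Q AND NOT S)   [simplify]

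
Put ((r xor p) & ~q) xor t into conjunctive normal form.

((r xor p) & ~q) xor t
≡ (((r xor p) & ~q) | t) & ~((r xor p) & ~q & t)
≡ (((r | p) & ~(r & p) & ~q) | t) & ~((r xor p) & ~q & t)
≡ (((r | p) & ~(r & p) & ~q) | t) & ~((r | p) & ~(r & p) & ~q & t)
≡ (((r | p) & (~r | ~p) & ~q) | t) & ~((r | p) & ~(r & p) & ~q & t)
≡ (((r | p) & (~r | ~p) & ~q) | t) & (~(r | p) | ~~(r & p) | ~~q | ~t)
≡ (((r | p) & (~r | ~p) & ~q) | t) & ((~r & ~p) | ~~(r & p) | ~~q | ~t)
≡ (((r | p) & (~r | ~p) & ~q) | t) & ((~r & ~p) | (r & p) | ~~q | ~t)
≡ (((r | p) & (~r | ~p) & ~q) | t) & ((~r & ~p) | (r & p) | q | ~t)
≡ (r | p | t) & (~r | ~p | t) & (~q | t) & (~r | r | q | ~t) & (~r | p | q | ~t) & (~p | r | q | ~t) & (~p | p | q | ~t)
≡ (r | p | t) & (~r | ~p | t) & (~q | t) & (~r | p | q | ~t) & (~p | r | q | ~t)

(r | p | t) & (~r | ~p | t) & (~q | t) & (~r | p | q | ~t) & (~p | r | q | ~t)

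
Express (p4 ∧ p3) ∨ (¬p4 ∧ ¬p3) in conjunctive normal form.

(p4 ∧ p3) ∨ (¬p4 ∧ ¬p3)
⇔ (p4 ∨ ¬p4) ∧ (p4 ∨ ¬p3) ∧ (p3 ∨ ¬p4) ∧ (p3 ∨ ¬p3)   (distribute ∨ over ∧)
⇔ (p4 ∨ ¬p3) ∧ (p3 ∨ ¬p4)   (simplify)

(p4 ∨ ¬p3) ∧ (p3 ∨ ¬p4)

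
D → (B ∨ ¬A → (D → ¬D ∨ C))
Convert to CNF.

(¬D ∨ ¬B ∨ C) ∧ (¬D ∨ A ∨ C)

D → (B ∨ ¬A → (D → ¬D ∨ C))
= ¬D ∨ (B ∨ ¬A → (D → ¬D ∨ C))
= ¬D ∨ ¬(B ∨ ¬A) ∨ (D → ¬D ∨ C)
= ¬D ∨ ¬(B ∨ ¬A) ∨ ¬D ∨ ¬D ∨ C
= ¬D ∨ ¬B ∧ ¬¬A ∨ ¬D ∨ ¬D ∨ C
= ¬D ∨ ¬B ∧ A ∨ ¬D ∨ ¬D ∨ C
= (¬D ∨ ¬B ∨ ¬D ∨ ¬D ∨ C) ∧ (¬D ∨ A ∨ ¬D ∨ ¬D ∨ C)
= (¬D ∨ ¬B ∨ C) ∧ (¬D ∨ A ∨ C)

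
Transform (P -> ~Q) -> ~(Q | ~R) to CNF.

(P | ~Q) & (P | R) & (Q | R)

(P -> ~Q) -> ~(Q | ~R)
≡ ~(P -> ~Q) | ~(Q | ~R)
≡ ~(~P | ~Q) | ~(Q | ~R)
≡ (~~P & ~~Q) | ~(Q | ~R)
≡ (P & ~~Q) | ~(Q | ~R)
≡ (P & Q) | ~(Q | ~R)
≡ (P & Q) | (~Q & ~~R)
≡ (P & Q) | (~Q & R)
≡ (P | ~Q) & (P | R) & (Q | ~Q) & (Q | R)
≡ (P | ~Q) & (P | R) & (Q | R)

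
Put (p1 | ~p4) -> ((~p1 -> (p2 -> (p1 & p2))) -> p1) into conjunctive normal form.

p4 | p2 | p1

(p1 | ~p4) -> ((~p1 -> (p2 -> (p1 & p2))) -> p1)
⇔ ~(p1 | ~p4) | ((~p1 -> (p2 -> (p1 & p2))) -> p1)   (eliminate ->)
⇔ ~(p1 | ~p4) | ~(~p1 -> (p2 -> (p1 & p2))) | p1   (eliminate ->)
⇔ ~(p1 | ~p4) | ~(~~p1 | (p2 -> (p1 & p2))) | p1   (eliminate ->)
⇔ ~(p1 | ~p4) | ~(~~p1 | ~p2 | (p1 & p2)) | p1   (eliminate ->)
⇔ (~p1 & ~~p4) | ~(~~p1 | ~p2 | (p1 & p2)) | p1   (De Morgan)
⇔ (~p1 & p4) | ~(~~p1 | ~p2 | (p1 & p2)) | p1   (double negation)
⇔ (~p1 & p4) | (~~~p1 & ~~p2 & ~(p1 & p2)) | p1   (De Morgan)
⇔ (~p1 & p4) | (~p1 & ~~p2 & ~(p1 & p2)) | p1   (double negation)
⇔ (~p1 & p4) | (~p1 & p2 & ~(p1 & p2)) | p1   (double negation)
⇔ (~p1 & p4) | (~p1 & p2 & (~p1 | ~p2)) | p1   (De Morgan)
⇔ (~p1 | ~p1 | p1) & (~p1 | p2 | p1) & (~p1 | ~p1 | ~p2 | p1) & (p4 | ~p1 | p1) & (p4 | p2 | p1) & (p4 | ~p1 | ~p2 | p1)   (distribute | over &)
⇔ p4 | p2 | p1   (simplify)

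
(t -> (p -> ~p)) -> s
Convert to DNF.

(t & p) | s

(t -> (p -> ~p)) -> s
≡ ~(t -> (p -> ~p)) | s   [eliminate ->]
≡ ~(~t | (p -> ~p)) | s   [eliminate ->]
≡ ~(~t | ~p | ~p) | s   [eliminate ->]
≡ (~~t & ~~p & ~~p) | s   [De Morgan]
≡ (t & ~~p & ~~p) | s   [double negation]
≡ (t & p & ~~p) | s   [double negation]
≡ (t & p & p) | s   [double negation]
≡ (t & p) | s   [simplify]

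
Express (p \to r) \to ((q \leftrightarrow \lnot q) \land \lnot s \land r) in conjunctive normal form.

(p \to r) \to ((q \leftrightarrow \lnot q) \land \lnot s \land r)
⇔ \lnot (p \to r) \lor ((q \leftrightarrow \lnot q) \land \lnot s \land r)   — eliminate \to
⇔ \lnot (\lnot p \lor r) \lor ((q \leftrightarrow \lnot q) \land \lnot s \land r)   — eliminate \to
⇔ \lnot (\lnot p \lor r) \lor ((q \to \lnot q) \land (\lnot q \to q) \land \lnot s \land r)   — eliminate \leftrightarrow
⇔ \lnot (\lnot p \lor r) \lor ((\lnot q \lor \lnot q) \land (\lnot q \to q) \land \lnot s \land r)   — eliminate \to
⇔ \lnot (\lnot p \lor r) \lor ((\lnot q \lor \lnot q) \land (\lnot \lnot q \lor q) \land \lnot s \land r)   — eliminate \to
⇔ (\lnot \lnot p \land \lnot r) \lor ((\lnot q \lor \lnot q) \land (\lnot \lnot q \lor q) \land \lnot s \land r)   — De Morgan
⇔ (p \land \lnot r) \lor ((\lnot q \lor \lnot q) \land (\lnot \lnot q \lor q) \land \lnot s \land r)   — double negation
⇔ (p \land \lnot r) \lor ((\lnot q \lor \lnot q) \land (q \lor q) \land \lnot s \land r)   — double negation
⇔ (p \lor \lnot q \lor \lnot q) \land (p \lor q \lor q) \land (p \lor \lnot s) \land (p \lor r) \land (\lnot r \lor \lnot q \lor \lnot q) \land (\lnot r \lor q \lor q) \land (\lnot r \lor \lnot s) \land (\lnot r \lor r)   — distribute \lor over \land
⇔ (p \lor \lnot q) \land (p \lor q) \land (p \lor \lnot s) \land (p \lor r) \land (\lnot r \lor \lnot q) \land (\lnot r \lor q) \land (\lnot r \lor \lnot s)   — simplify

(p \lor \lnot q) \land (p \lor q) \land (p \lor \lnot s) \land (p \lor r) \land (\lnot r \lor \lnot q) \land (\lnot r \lor q) \land (\lnot r \lor \lnot s)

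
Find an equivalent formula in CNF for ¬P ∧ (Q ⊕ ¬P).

¬P ∧ (Q ⊕ ¬P)
≡ ¬P ∧ (Q ∨ ¬P) ∧ ¬(Q ∧ ¬P)   [expand ⊕]
≡ ¬P ∧ (Q ∨ ¬P) ∧ (¬Q ∨ ¬¬P)   [De Morgan]
≡ ¬P ∧ (Q ∨ ¬P) ∧ (¬Q ∨ P)   [double negation]
≡ ¬P ∧ (¬Q ∨ P)   [simplify]

¬P ∧ (¬Q ∨ P)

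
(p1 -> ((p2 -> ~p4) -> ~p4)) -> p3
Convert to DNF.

(p1 & ~p2 & p4) | p3

(p1 -> ((p2 -> ~p4) -> ~p4)) -> p3
⇔ ~(p1 -> ((p2 -> ~p4) -> ~p4)) | p3   [eliminate ->]
⇔ ~(~p1 | ((p2 -> ~p4) -> ~p4)) | p3   [eliminate ->]
⇔ ~(~p1 | ~(p2 -> ~p4) | ~p4) | p3   [eliminate ->]
⇔ ~(~p1 | ~(~p2 | ~p4) | ~p4) | p3   [eliminate ->]
⇔ (~~p1 & ~~(~p2 | ~p4) & ~~p4) | p3   [De Morgan]
⇔ (p1 & ~~(~p2 | ~p4) & ~~p4) | p3   [double negation]
⇔ (p1 & (~p2 | ~p4) & ~~p4) | p3   [double negation]
⇔ (p1 & (~p2 | ~p4) & p4) | p3   [double negation]
⇔ (p1 & ~p2 & p4) | (p1 & ~p4 & p4) | p3   [distribute & over |]
⇔ (p1 & ~p2 & p4) | p3   [simplify]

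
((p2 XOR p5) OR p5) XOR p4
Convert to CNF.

(p2 OR p5 OR p4) AND (NOT p2 OR p5 OR NOT p4) AND (NOT p5 OR NOT p4)

((p2 XOR p5) OR p5) XOR p4
≡ ((p2 XOR p5) OR p5 OR p4) AND NOT (((p2 XOR p5) OR p5) AND p4)   [expand XOR]
≡ (((p2 OR p5) AND NOT (p2 AND p5)) OR p5 OR p4) AND NOT (((p2 XOR p5) OR p5) AND p4)   [expand XOR]
≡ (((p2 OR p5) AND NOT (p2 AND p5)) OR p5 OR p4) AND NOT ((((p2 OR p5) AND NOT (p2 AND p5)) OR p5) AND p4)   [expand XOR]
≡ (((p2 OR p5) AND (NOT p2 OR NOT p5)) OR p5 OR p4) AND NOT ((((p2 OR p5) AND NOT (p2 AND p5)) OR p5) AND p4)   [De Morgan]
≡ (((p2 OR p5) AND (NOT p2 OR NOT p5)) OR p5 OR p4) AND (NOT (((p2 OR p5) AND NOT (p2 AND p5)) OR p5) OR NOT p4)   [De Morgan]
≡ (((p2 OR p5) AND (NOT p2 OR NOT p5)) OR p5 OR p4) AND ((NOT ((p2 OR p5) AND NOT (p2 AND p5)) AND NOT p5) OR NOT p4)   [De Morgan]
≡ (((p2 OR p5) AND (NOT p2 OR NOT p5)) OR p5 OR p4) AND (((NOT (p2 OR p5) OR NOT NOT (p2 AND p5)) AND NOT p5) OR NOT p4)   [De Morgan]
≡ (((p2 OR p5) AND (NOT p2 OR NOT p5)) OR p5 OR p4) AND ((((NOT p2 AND NOT p5) OR NOT NOT (p2 AND p5)) AND NOT p5) OR NOT p4)   [De Morgan]
≡ (((p2 OR p5) AND (NOT p2 OR NOT p5)) OR p5 OR p4) AND ((((NOT p2 AND NOT p5) OR (p2 AND p5)) AND NOT p5) OR NOT p4)   [double negation]
≡ (p2 OR p5 OR p5 OR p4) AND (NOT p2 OR NOT p5 OR p5 OR p4) AND (NOT p2 OR p2 OR NOT p4) AND (NOT p2 OR p5 OR NOT p4) AND (NOT p5 OR p2 OR NOT p4) AND (NOT p5 OR p5 OR NOT p4) AND (NOT p5 OR NOT p4)   [distribute OR over AND]
≡ (p2 OR p5 OR p4) AND (NOT p2 OR p5 OR NOT p4) AND (NOT p5 OR NOT p4)   [simplify]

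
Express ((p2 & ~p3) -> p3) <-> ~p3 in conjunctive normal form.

((p2 & ~p3) -> p3) <-> ~p3
= (((p2 & ~p3) -> p3) -> ~p3) & (~p3 -> ((p2 & ~p3) -> p3))   [eliminate <->]
= (~((p2 & ~p3) -> p3) | ~p3) & (~p3 -> ((p2 & ~p3) -> p3))   [eliminate ->]
= (~(~(p2 & ~p3) | p3) | ~p3) & (~p3 -> ((p2 & ~p3) -> p3))   [eliminate ->]
= (~(~(p2 & ~p3) | p3) | ~p3) & (~~p3 | ((p2 & ~p3) -> p3))   [eliminate ->]
= (~(~(p2 & ~p3) | p3) | ~p3) & (~~p3 | ~(p2 & ~p3) | p3)   [eliminate ->]
= ((~~(p2 & ~p3) & ~p3) | ~p3) & (~~p3 | ~(p2 & ~p3) | p3)   [De Morgan]
= ((p2 & ~p3 & ~p3) | ~p3) & (~~p3 | ~(p2 & ~p3) | p3)   [double negation]
= ((p2 & ~p3 & ~p3) | ~p3) & (p3 | ~(p2 & ~p3) | p3)   [double negation]
= ((p2 & ~p3 & ~p3) | ~p3) & (p3 | ~p2 | ~~p3 | p3)   [De Morgan]
= ((p2 & ~p3 & ~p3) | ~p3) & (p3 | ~p2 | p3 | p3)   [double negation]
= (p2 | ~p3) & (~p3 | ~p3) & (~p3 | ~p3) & (p3 | ~p2 | p3 | p3)   [distribute | over &]
= ~p3 & (p3 | ~p2)   [simplify]

~p3 & (p3 | ~p2)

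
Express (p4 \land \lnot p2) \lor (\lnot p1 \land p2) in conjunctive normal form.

(p4 \land \lnot p2) \lor (\lnot p1 \land p2)
≡ (p4 \lor \lnot p1) \land (p4 \lor p2) \land (\lnot p2 \lor \lnot p1) \land (\lnot p2 \lor p2)   — distribute \lor over \land
≡ (p4 \lor \lnot p1) \land (p4 \lor p2) \land (\lnot p2 \lor \lnot p1)   — simplify

(p4 \lor \lnot p1) \land (p4 \lor p2) \land (\lnot p2 \lor \lnot p1)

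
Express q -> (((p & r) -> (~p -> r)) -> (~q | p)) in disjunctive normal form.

q -> (((p & r) -> (~p -> r)) -> (~q | p))
⇔ ~q | (((p & r) -> (~p -> r)) -> (~q | p))   [eliminate ->]
⇔ ~q | ~((p & r) -> (~p -> r)) | ~q | p   [eliminate ->]
⇔ ~q | ~(~(p & r) | (~p -> r)) | ~q | p   [eliminate ->]
⇔ ~q | ~(~(p & r) | ~~p | r) | ~q | p   [eliminate ->]
⇔ ~q | (~~(p & r) & ~~~p & ~r) | ~q | p   [De Morgan]
⇔ ~q | (p & r & ~~~p & ~r) | ~q | p   [double negation]
⇔ ~q | (p & r & ~p & ~r) | ~q | p   [double negation]
⇔ ~q | p   [simplify]

~q | p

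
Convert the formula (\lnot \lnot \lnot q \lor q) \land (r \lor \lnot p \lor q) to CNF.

r \lor \lnot p \lor q

(\lnot \lnot \lnot q \lor q) \land (r \lor \lnot p \lor q)
≡ (\lnot q \lor q) \land (r \lor \lnot p \lor q)   [double negation]
≡ r \lor \lnot p \lor q   [simplify]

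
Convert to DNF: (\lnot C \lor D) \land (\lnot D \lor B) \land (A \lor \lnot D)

\lnot C \land \lnot D \lor \lnot C \land B \land A \lor D \land B \land A

(\lnot C \lor D) \land (\lnot D \lor B) \land (A \lor \lnot D)
⇔ \lnot C \land \lnot D \land A \lor \lnot C \land \lnot D \land \lnot D \lor \lnot C \land B \land A \lor \lnot C \land B \land \lnot D \lor D \land \lnot D \land A \lor D \land \lnot D \land \lnot D \lor D \land B \land A \lor D \land B \land \lnot D   — distribute \land over \lor
⇔ \lnot C \land \lnot D \lor \lnot C \land B \land A \lor D \land B \land A   — simplify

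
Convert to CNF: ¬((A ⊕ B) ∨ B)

(¬A ∨ B) ∧ ¬B

¬((A ⊕ B) ∨ B)
= ¬(((A ∨ B) ∧ ¬(A ∧ B)) ∨ B)   — expand ⊕
= ¬((A ∨ B) ∧ ¬(A ∧ B)) ∧ ¬B   — De Morgan
= (¬(A ∨ B) ∨ ¬¬(A ∧ B)) ∧ ¬B   — De Morgan
= ((¬A ∧ ¬B) ∨ ¬¬(A ∧ B)) ∧ ¬B   — De Morgan
= ((¬A ∧ ¬B) ∨ (A ∧ B)) ∧ ¬B   — double negation
= (¬A ∨ A) ∧ (¬A ∨ B) ∧ (¬B ∨ A) ∧ (¬B ∨ B) ∧ ¬B   — distribute ∨ over ∧
= (¬A ∨ B) ∧ ¬B   — simplify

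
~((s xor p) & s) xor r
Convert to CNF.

~((s xor p) & s) xor r
⇔ (~((s xor p) & s) | r) & ~(~((s xor p) & s) & r)   [expand xor]
⇔ (~((s | p) & ~(s & p) & s) | r) & ~(~((s xor p) & s) & r)   [expand xor]
⇔ (~((s | p) & ~(s & p) & s) | r) & ~(~((s | p) & ~(s & p) & s) & r)   [expand xor]
⇔ (~(s | p) | ~~(s & p) | ~s | r) & ~(~((s | p) & ~(s & p) & s) & r)   [De Morgan]
⇔ ((~s & ~p) | ~~(s & p) | ~s | r) & ~(~((s | p) & ~(s & p) & s) & r)   [De Morgan]
⇔ ((~s & ~p) | (s & p) | ~s | r) & ~(~((s | p) & ~(s & p) & s) & r)   [double negation]
⇔ ((~s & ~p) | (s & p) | ~s | r) & (~~((s | p) & ~(s & p) & s) | ~r)   [De Morgan]
⇔ ((~s & ~p) | (s & p) | ~s | r) & (((s | p) & ~(s & p) & s) | ~r)   [double negation]
⇔ ((~s & ~p) | (s & p) | ~s | r) & (((s | p) & (~s | ~p) & s) | ~r)   [De Morgan]
⇔ (~s | s | ~s | r) & (~s | p | ~s | r) & (~p | s | ~s | r) & (~p | p | ~s | r) & (s | p | ~r) & (~s | ~p | ~r) & (s | ~r)   [distribute | over &]
⇔ (~s | p | r) & (~s | ~p | ~r) & (s | ~r)   [simplify]

(~s | p | r) & (~s | ~p | ~r) & (s | ~r)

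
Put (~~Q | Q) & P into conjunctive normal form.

Q & P

(~~Q | Q) & P
⇔ (Q | Q) & P   — double negation
⇔ Q & P   — simplify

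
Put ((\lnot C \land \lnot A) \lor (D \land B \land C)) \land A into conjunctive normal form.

(\lnot C \lor D) \land (\lnot C \lor B) \land (\lnot A \lor D) \land (\lnot A \lor B) \land (\lnot A \lor C) \land A

((\lnot C \land \lnot A) \lor (D \land B \land C)) \land A
= (\lnot C \lor D) \land (\lnot C \lor B) \land (\lnot C \lor C) \land (\lnot A \lor D) \land (\lnot A \lor B) \land (\lnot A \lor C) \land A   [distribute \lor over \land]
= (\lnot C \lor D) \land (\lnot C \lor B) \land (\lnot A \lor D) \land (\lnot A \lor B) \land (\lnot A \lor C) \land A   [simplify]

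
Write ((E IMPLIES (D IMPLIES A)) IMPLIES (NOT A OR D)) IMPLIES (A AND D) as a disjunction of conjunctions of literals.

((E IMPLIES (D IMPLIES A)) IMPLIES (NOT A OR D)) IMPLIES (A AND D)
≡ NOT ((E IMPLIES (D IMPLIES A)) IMPLIES (NOT A OR D)) OR (A AND D)   — eliminate IMPLIES
≡ NOT (NOT (E IMPLIES (D IMPLIES A)) OR NOT A OR D) OR (A AND D)   — eliminate IMPLIES
≡ NOT (NOT (NOT E OR (D IMPLIES A)) OR NOT A OR D) OR (A AND D)   — eliminate IMPLIES
≡ NOT (NOT (NOT E OR NOT D OR A) OR NOT A OR D) OR (A AND D)   — eliminate IMPLIES
≡ (NOT NOT (NOT E OR NOT D OR A) AND NOT NOT A AND NOT D) OR (A AND D)   — De Morgan
≡ ((NOT E OR NOT D OR A) AND NOT NOT A AND NOT D) OR (A AND D)   — double negation
≡ ((NOT E OR NOT D OR A) AND A AND NOT D) OR (A AND D)   — double negation
≡ (NOT E AND A AND NOT D) OR (NOT D AND A AND NOT D) OR (A AND A AND NOT D) OR (A AND D)   — distribute AND over OR
≡ (NOT D AND A) OR (A AND D)   — simplify

(NOT D AND A) OR (A AND D)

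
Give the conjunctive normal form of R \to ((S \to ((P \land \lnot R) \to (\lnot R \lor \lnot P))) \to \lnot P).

\lnot R \lor \lnot P

R \to ((S \to ((P \land \lnot R) \to (\lnot R \lor \lnot P))) \to \lnot P)
⇔ \lnot R \lor ((S \to ((P \land \lnot R) \to (\lnot R \lor \lnot P))) \to \lnot P)   — eliminate \to
⇔ \lnot R \lor \lnot (S \to ((P \land \lnot R) \to (\lnot R \lor \lnot P))) \lor \lnot P   — eliminate \to
⇔ \lnot R \lor \lnot (\lnot S \lor ((P \land \lnot R) \to (\lnot R \lor \lnot P))) \lor \lnot P   — eliminate \to
⇔ \lnot R \lor \lnot (\lnot S \lor \lnot (P \land \lnot R) \lor \lnot R \lor \lnot P) \lor \lnot P   — eliminate \to
⇔ \lnot R \lor (\lnot \lnot S \land \lnot \lnot (P \land \lnot R) \land \lnot \lnot R \land \lnot \lnot P) \lor \lnot P   — De Morgan
⇔ \lnot R \lor (S \land \lnot \lnot (P \land \lnot R) \land \lnot \lnot R \land \lnot \lnot P) \lor \lnot P   — double negation
⇔ \lnot R \lor (S \land P \land \lnot R \land \lnot \lnot R \land \lnot \lnot P) \lor \lnot P   — double negation
⇔ \lnot R \lor (S \land P \land \lnot R \land R \land \lnot \lnot P) \lor \lnot P   — double negation
⇔ \lnot R \lor (S \land P \land \lnot R \land R \land P) \lor \lnot P   — double negation
⇔ (\lnot R \lor S \lor \lnot P) \land (\lnot R \lor P \lor \lnot P) \land (\lnot R \lor \lnot R \lor \lnot P) \land (\lnot R \lor R \lor \lnot P) \land (\lnot R \lor P \lor \lnot P)   — distribute \lor over \land
⇔ \lnot R \lor \lnot P   — simplify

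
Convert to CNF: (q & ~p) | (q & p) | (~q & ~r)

q | ~r

(q & ~p) | (q & p) | (~q & ~r)
⇔ (q | q | ~q) & (q | q | ~r) & (q | p | ~q) & (q | p | ~r) & (~p | q | ~q) & (~p | q | ~r) & (~p | p | ~q) & (~p | p | ~r)   [distribute | over &]
⇔ q | ~r   [simplify]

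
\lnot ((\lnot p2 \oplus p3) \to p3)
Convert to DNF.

\lnot p2 \land \lnot p3

\lnot ((\lnot p2 \oplus p3) \to p3)
≡ \lnot (\lnot (\lnot p2 \oplus p3) \lor p3)   — eliminate \to
≡ \lnot (\lnot ((\lnot p2 \land \lnot p3) \lor (\lnot \lnot p2 \land p3)) \lor p3)   — expand \oplus
≡ \lnot \lnot ((\lnot p2 \land \lnot p3) \lor (\lnot \lnot p2 \land p3)) \land \lnot p3   — De Morgan
≡ ((\lnot p2 \land \lnot p3) \lor (\lnot \lnot p2 \land p3)) \land \lnot p3   — double negation
≡ ((\lnot p2 \land \lnot p3) \lor (p2 \land p3)) \land \lnot p3   — double negation
≡ (\lnot p2 \land \lnot p3 \land \lnot p3) \lor (p2 \land p3 \land \lnot p3)   — distribute \land over \lor
≡ \lnot p2 \land \lnot p3   — simplify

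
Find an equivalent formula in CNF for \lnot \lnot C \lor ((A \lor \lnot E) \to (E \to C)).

\lnot \lnot C \lor ((A \lor \lnot E) \to (E \to C))
⇔ \lnot \lnot C \lor \lnot (A \lor \lnot E) \lor (E \to C)   — eliminate \to
⇔ \lnot \lnot C \lor \lnot (A \lor \lnot E) \lor \lnot E \lor C   — eliminate \to
⇔ C \lor \lnot (A \lor \lnot E) \lor \lnot E \lor C   — double negation
⇔ C \lor (\lnot A \land \lnot \lnot E) \lor \lnot E \lor C   — De Morgan
⇔ C \lor (\lnot A \land E) \lor \lnot E \lor C   — double negation
⇔ (C \lor \lnot A \lor \lnot E \lor C) \land (C \lor E \lor \lnot E \lor C)   — distribute \lor over \land
⇔ C \lor \lnot A \lor \lnot E   — simplify

C \lor \lnot A \lor \lnot E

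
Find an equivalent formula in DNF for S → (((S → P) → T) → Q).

S → (((S → P) → T) → Q)
≡ ¬S ∨ (((S → P) → T) → Q)   (eliminate →)
≡ ¬S ∨ ¬((S → P) → T) ∨ Q   (eliminate →)
≡ ¬S ∨ ¬(¬(S → P) ∨ T) ∨ Q   (eliminate →)
≡ ¬S ∨ ¬(¬(¬S ∨ P) ∨ T) ∨ Q   (eliminate →)
≡ ¬S ∨ (¬¬(¬S ∨ P) ∧ ¬T) ∨ Q   (De Morgan)
≡ ¬S ∨ ((¬S ∨ P) ∧ ¬T) ∨ Q   (double negation)
≡ ¬S ∨ (¬S ∧ ¬T) ∨ (P ∧ ¬T) ∨ Q   (distribute ∧ over ∨)
≡ ¬S ∨ (P ∧ ¬T) ∨ Q   (simplify)

¬S ∨ (P ∧ ¬T) ∨ Q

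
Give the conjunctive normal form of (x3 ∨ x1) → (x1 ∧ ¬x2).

(x3 ∨ x1) → (x1 ∧ ¬x2)
≡ ¬(x3 ∨ x1) ∨ (x1 ∧ ¬x2)   [eliminate →]
≡ (¬x3 ∧ ¬x1) ∨ (x1 ∧ ¬x2)   [De Morgan]
≡ (¬x3 ∨ x1) ∧ (¬x3 ∨ ¬x2) ∧ (¬x1 ∨ x1) ∧ (¬x1 ∨ ¬x2)   [distribute ∨ over ∧]
≡ (¬x3 ∨ x1) ∧ (¬x3 ∨ ¬x2) ∧ (¬x1 ∨ ¬x2)   [simplify]

(¬x3 ∨ x1) ∧ (¬x3 ∨ ¬x2) ∧ (¬x1 ∨ ¬x2)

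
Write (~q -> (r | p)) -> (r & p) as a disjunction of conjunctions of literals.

(~q -> (r | p)) -> (r & p)
= ~(~q -> (r | p)) | (r & p)   [eliminate ->]
= ~(~~q | r | p) | (r & p)   [eliminate ->]
= (~~~q & ~r & ~p) | (r & p)   [De Morgan]
= (~q & ~r & ~p) | (r & p)   [double negation]

(~q & ~r & ~p) | (r & p)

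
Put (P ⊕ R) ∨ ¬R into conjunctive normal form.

(P ⊕ R) ∨ ¬R
⇔ ((P ∨ R) ∧ ¬(P ∧ R)) ∨ ¬R   (expand ⊕)
⇔ ((P ∨ R) ∧ (¬P ∨ ¬R)) ∨ ¬R   (De Morgan)
⇔ (P ∨ R ∨ ¬R) ∧ (¬P ∨ ¬R ∨ ¬R)   (distribute ∨ over ∧)
⇔ ¬P ∨ ¬R   (simplify)

¬P ∨ ¬R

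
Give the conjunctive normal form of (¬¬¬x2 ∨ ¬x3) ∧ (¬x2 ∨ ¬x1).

(¬¬¬x2 ∨ ¬x3) ∧ (¬x2 ∨ ¬x1)
= (¬x2 ∨ ¬x3) ∧ (¬x2 ∨ ¬x1)   [double negation]

(¬x2 ∨ ¬x3) ∧ (¬x2 ∨ ¬x1)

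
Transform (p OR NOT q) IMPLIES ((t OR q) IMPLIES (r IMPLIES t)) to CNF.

(p OR NOT q) IMPLIES ((t OR q) IMPLIES (r IMPLIES t))
≡ NOT (p OR NOT q) OR ((t OR q) IMPLIES (r IMPLIES t))   — eliminate IMPLIES
≡ NOT (p OR NOT q) OR NOT (t OR q) OR (r IMPLIES t)   — eliminate IMPLIES
≡ NOT (p OR NOT q) OR NOT (t OR q) OR NOT r OR t   — eliminate IMPLIES
≡ (NOT p AND NOT NOT q) OR NOT (t OR q) OR NOT r OR t   — De Morgan
≡ (NOT p AND q) OR NOT (t OR q) OR NOT r OR t   — double negation
≡ (NOT p AND q) OR (NOT t AND NOT q) OR NOT r OR t   — De Morgan
≡ (NOT p OR NOT t OR NOT r OR t) AND (NOT p OR NOT q OR NOT r OR t) AND (q OR NOT t OR NOT r OR t) AND (q OR NOT q OR NOT r OR t)   — distribute OR over AND
≡ NOT p OR NOT q OR NOT r OR t   — simplify

NOT p OR NOT q OR NOT r OR t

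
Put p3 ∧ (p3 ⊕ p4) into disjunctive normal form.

p3 ∧ ¬p4

p3 ∧ (p3 ⊕ p4)
≡ p3 ∧ ((p3 ∧ ¬p4) ∨ (¬p3 ∧ p4))
≡ (p3 ∧ p3 ∧ ¬p4) ∨ (p3 ∧ ¬p3 ∧ p4)
≡ p3 ∧ ¬p4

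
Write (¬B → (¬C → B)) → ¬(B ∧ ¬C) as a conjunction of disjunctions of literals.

¬B ∨ C

(¬B → (¬C → B)) → ¬(B ∧ ¬C)
⇔ ¬(¬B → (¬C → B)) ∨ ¬(B ∧ ¬C)   (eliminate →)
⇔ ¬(¬¬B ∨ (¬C → B)) ∨ ¬(B ∧ ¬C)   (eliminate →)
⇔ ¬(¬¬B ∨ ¬¬C ∨ B) ∨ ¬(B ∧ ¬C)   (eliminate →)
⇔ (¬¬¬B ∧ ¬¬¬C ∧ ¬B) ∨ ¬(B ∧ ¬C)   (De Morgan)
⇔ (¬B ∧ ¬¬¬C ∧ ¬B) ∨ ¬(B ∧ ¬C)   (double negation)
⇔ (¬B ∧ ¬C ∧ ¬B) ∨ ¬(B ∧ ¬C)   (double negation)
⇔ (¬B ∧ ¬C ∧ ¬B) ∨ ¬B ∨ ¬¬C   (De Morgan)
⇔ (¬B ∧ ¬C ∧ ¬B) ∨ ¬B ∨ C   (double negation)
⇔ (¬B ∨ ¬B ∨ C) ∧ (¬C ∨ ¬B ∨ C) ∧ (¬B ∨ ¬B ∨ C)   (distribute ∨ over ∧)
⇔ ¬B ∨ C   (simplify)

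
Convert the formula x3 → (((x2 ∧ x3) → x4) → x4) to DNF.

x3 → (((x2 ∧ x3) → x4) → x4)
⇔ ¬x3 ∨ (((x2 ∧ x3) → x4) → x4)   (eliminate →)
⇔ ¬x3 ∨ ¬((x2 ∧ x3) → x4) ∨ x4   (eliminate →)
⇔ ¬x3 ∨ ¬(¬(x2 ∧ x3) ∨ x4) ∨ x4   (eliminate →)
⇔ ¬x3 ∨ (¬¬(x2 ∧ x3) ∧ ¬x4) ∨ x4   (De Morgan)
⇔ ¬x3 ∨ (x2 ∧ x3 ∧ ¬x4) ∨ x4   (double negation)

¬x3 ∨ (x2 ∧ x3 ∧ ¬x4) ∨ x4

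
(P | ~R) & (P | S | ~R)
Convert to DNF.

(P | ~R) & (P | S | ~R)
≡ (P & P) | (P & S) | (P & ~R) | (~R & P) | (~R & S) | (~R & ~R)
≡ P | ~R

P | ~R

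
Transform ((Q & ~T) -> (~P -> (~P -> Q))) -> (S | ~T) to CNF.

((Q & ~T) -> (~P -> (~P -> Q))) -> (S | ~T)
⇔ ~((Q & ~T) -> (~P -> (~P -> Q))) | S | ~T   (eliminate ->)
⇔ ~(~(Q & ~T) | (~P -> (~P -> Q))) | S | ~T   (eliminate ->)
⇔ ~(~(Q & ~T) | ~~P | (~P -> Q)) | S | ~T   (eliminate ->)
⇔ ~(~(Q & ~T) | ~~P | ~~P | Q) | S | ~T   (eliminate ->)
⇔ (~~(Q & ~T) & ~~~P & ~~~P & ~Q) | S | ~T   (De Morgan)
⇔ (Q & ~T & ~~~P & ~~~P & ~Q) | S | ~T   (double negation)
⇔ (Q & ~T & ~P & ~~~P & ~Q) | S | ~T   (double negation)
⇔ (Q & ~T & ~P & ~P & ~Q) | S | ~T   (double negation)
⇔ (Q | S | ~T) & (~T | S | ~T) & (~P | S | ~T) & (~P | S | ~T) & (~Q | S | ~T)   (distribute | over &)
⇔ ~T | S   (simplify)

~T | S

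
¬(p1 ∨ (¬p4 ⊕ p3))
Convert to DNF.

¬(p1 ∨ (¬p4 ⊕ p3))
= ¬(p1 ∨ (¬p4 ∧ ¬p3) ∨ (¬¬p4 ∧ p3))   [expand ⊕]
= ¬p1 ∧ ¬(¬p4 ∧ ¬p3) ∧ ¬(¬¬p4 ∧ p3)   [De Morgan]
= ¬p1 ∧ (¬¬p4 ∨ ¬¬p3) ∧ ¬(¬¬p4 ∧ p3)   [De Morgan]
= ¬p1 ∧ (p4 ∨ ¬¬p3) ∧ ¬(¬¬p4 ∧ p3)   [double negation]
= ¬p1 ∧ (p4 ∨ p3) ∧ ¬(¬¬p4 ∧ p3)   [double negation]
= ¬p1 ∧ (p4 ∨ p3) ∧ (¬¬¬p4 ∨ ¬p3)   [De Morgan]
= ¬p1 ∧ (p4 ∨ p3) ∧ (¬p4 ∨ ¬p3)   [double negation]
= (¬p1 ∧ p4 ∧ ¬p4) ∨ (¬p1 ∧ p4 ∧ ¬p3) ∨ (¬p1 ∧ p3 ∧ ¬p4) ∨ (¬p1 ∧ p3 ∧ ¬p3)   [distribute ∧ over ∨]
= (¬p1 ∧ p4 ∧ ¬p3) ∨ (¬p1 ∧ p3 ∧ ¬p4)   [simplify]

(¬p1 ∧ p4 ∧ ¬p3) ∨ (¬p1 ∧ p3 ∧ ¬p4)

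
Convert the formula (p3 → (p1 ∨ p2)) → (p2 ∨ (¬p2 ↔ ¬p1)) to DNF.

(p3 → (p1 ∨ p2)) → (p2 ∨ (¬p2 ↔ ¬p1))
≡ ¬(p3 → (p1 ∨ p2)) ∨ p2 ∨ (¬p2 ↔ ¬p1)   [eliminate →]
≡ ¬(¬p3 ∨ p1 ∨ p2) ∨ p2 ∨ (¬p2 ↔ ¬p1)   [eliminate →]
≡ ¬(¬p3 ∨ p1 ∨ p2) ∨ p2 ∨ ((¬p2 → ¬p1) ∧ (¬p1 → ¬p2))   [eliminate ↔]
≡ ¬(¬p3 ∨ p1 ∨ p2) ∨ p2 ∨ ((¬¬p2 ∨ ¬p1) ∧ (¬p1 → ¬p2))   [eliminate →]
≡ ¬(¬p3 ∨ p1 ∨ p2) ∨ p2 ∨ ((¬¬p2 ∨ ¬p1) ∧ (¬¬p1 ∨ ¬p2))   [eliminate →]
≡ (¬¬p3 ∧ ¬p1 ∧ ¬p2) ∨ p2 ∨ ((¬¬p2 ∨ ¬p1) ∧ (¬¬p1 ∨ ¬p2))   [De Morgan]
≡ (p3 ∧ ¬p1 ∧ ¬p2) ∨ p2 ∨ ((¬¬p2 ∨ ¬p1) ∧ (¬¬p1 ∨ ¬p2))   [double negation]
≡ (p3 ∧ ¬p1 ∧ ¬p2) ∨ p2 ∨ ((p2 ∨ ¬p1) ∧ (¬¬p1 ∨ ¬p2))   [double negation]
≡ (p3 ∧ ¬p1 ∧ ¬p2) ∨ p2 ∨ ((p2 ∨ ¬p1) ∧ (p1 ∨ ¬p2))   [double negation]
≡ (p3 ∧ ¬p1 ∧ ¬p2) ∨ p2 ∨ (p2 ∧ p1) ∨ (p2 ∧ ¬p2) ∨ (¬p1 ∧ p1) ∨ (¬p1 ∧ ¬p2)   [distribute ∧ over ∨]
≡ p2 ∨ (¬p1 ∧ ¬p2)   [simplify]

p2 ∨ (¬p1 ∧ ¬p2)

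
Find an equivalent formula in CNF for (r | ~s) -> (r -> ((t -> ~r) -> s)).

~r | t | s

(r | ~s) -> (r -> ((t -> ~r) -> s))
= ~(r | ~s) | (r -> ((t -> ~r) -> s))   [eliminate ->]
= ~(r | ~s) | ~r | ((t -> ~r) -> s)   [eliminate ->]
= ~(r | ~s) | ~r | ~(t -> ~r) | s   [eliminate ->]
= ~(r | ~s) | ~r | ~(~t | ~r) | s   [eliminate ->]
= (~r & ~~s) | ~r | ~(~t | ~r) | s   [De Morgan]
= (~r & s) | ~r | ~(~t | ~r) | s   [double negation]
= (~r & s) | ~r | (~~t & ~~r) | s   [De Morgan]
= (~r & s) | ~r | (t & ~~r) | s   [double negation]
= (~r & s) | ~r | (t & r) | s   [double negation]
= (~r | ~r | t | s) & (~r | ~r | r | s) & (s | ~r | t | s) & (s | ~r | r | s)   [distribute | over &]
= ~r | t | s   [simplify]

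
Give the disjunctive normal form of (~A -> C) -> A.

(~A & ~C) | A

(~A -> C) -> A
= ~(~A -> C) | A   — eliminate ->
= ~(~~A | C) | A   — eliminate ->
= (~~~A & ~C) | A   — De Morgan
= (~A & ~C) | A   — double negation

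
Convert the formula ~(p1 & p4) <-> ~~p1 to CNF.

~(p1 & p4) <-> ~~p1
= (~(p1 & p4) -> ~~p1) & (~~p1 -> ~(p1 & p4))   [eliminate <->]
= (~~(p1 & p4) | ~~p1) & (~~p1 -> ~(p1 & p4))   [eliminate ->]
= (~~(p1 & p4) | ~~p1) & (~~~p1 | ~(p1 & p4))   [eliminate ->]
= ((p1 & p4) | ~~p1) & (~~~p1 | ~(p1 & p4))   [double negation]
= ((p1 & p4) | p1) & (~~~p1 | ~(p1 & p4))   [double negation]
= ((p1 & p4) | p1) & (~p1 | ~(p1 & p4))   [double negation]
= ((p1 & p4) | p1) & (~p1 | ~p1 | ~p4)   [De Morgan]
= (p1 | p1) & (p4 | p1) & (~p1 | ~p1 | ~p4)   [distribute | over &]
= p1 & (~p1 | ~p4)   [simplify]

p1 & (~p1 | ~p4)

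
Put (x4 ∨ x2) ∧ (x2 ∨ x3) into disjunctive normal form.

(x4 ∧ x3) ∨ x2

(x4 ∨ x2) ∧ (x2 ∨ x3)
⇔ (x4 ∧ x2) ∨ (x4 ∧ x3) ∨ (x2 ∧ x2) ∨ (x2 ∧ x3)
⇔ (x4 ∧ x3) ∨ x2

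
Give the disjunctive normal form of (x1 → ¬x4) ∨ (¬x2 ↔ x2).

¬x1 ∨ ¬x4

(x1 → ¬x4) ∨ (¬x2 ↔ x2)
≡ ¬x1 ∨ ¬x4 ∨ (¬x2 ↔ x2)   [eliminate →]
≡ ¬x1 ∨ ¬x4 ∨ ((¬x2 → x2) ∧ (x2 → ¬x2))   [eliminate ↔]
≡ ¬x1 ∨ ¬x4 ∨ ((¬¬x2 ∨ x2) ∧ (x2 → ¬x2))   [eliminate →]
≡ ¬x1 ∨ ¬x4 ∨ ((¬¬x2 ∨ x2) ∧ (¬x2 ∨ ¬x2))   [eliminate →]
≡ ¬x1 ∨ ¬x4 ∨ ((x2 ∨ x2) ∧ (¬x2 ∨ ¬x2))   [double negation]
≡ ¬x1 ∨ ¬x4 ∨ (x2 ∧ ¬x2) ∨ (x2 ∧ ¬x2) ∨ (x2 ∧ ¬x2) ∨ (x2 ∧ ¬x2)   [distribute ∧ over ∨]
≡ ¬x1 ∨ ¬x4   [simplify]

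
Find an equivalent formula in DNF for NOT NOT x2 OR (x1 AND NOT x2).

NOT NOT x2 OR (x1 AND NOT x2)
⇔ x2 OR (x1 AND NOT x2)   [double negation]

x2 OR (x1 AND NOT x2)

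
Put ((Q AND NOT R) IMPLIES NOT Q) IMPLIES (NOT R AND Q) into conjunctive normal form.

((Q AND NOT R) IMPLIES NOT Q) IMPLIES (NOT R AND Q)
⇔ NOT ((Q AND NOT R) IMPLIES NOT Q) OR (NOT R AND Q)
⇔ NOT (NOT (Q AND NOT R) OR NOT Q) OR (NOT R AND Q)
⇔ (NOT NOT (Q AND NOT R) AND NOT NOT Q) OR (NOT R AND Q)
⇔ (Q AND NOT R AND NOT NOT Q) OR (NOT R AND Q)
⇔ (Q AND NOT R AND Q) OR (NOT R AND Q)
⇔ (Q OR NOT R) AND (Q OR Q) AND (NOT R OR NOT R) AND (NOT R OR Q) AND (Q OR NOT R) AND (Q OR Q)
⇔ Q AND NOT R

Q AND NOT R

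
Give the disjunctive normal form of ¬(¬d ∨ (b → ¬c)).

d ∧ b ∧ c

¬(¬d ∨ (b → ¬c))
≡ ¬(¬d ∨ ¬b ∨ ¬c)   (eliminate →)
≡ ¬¬d ∧ ¬¬b ∧ ¬¬c   (De Morgan)
≡ d ∧ ¬¬b ∧ ¬¬c   (double negation)
≡ d ∧ b ∧ ¬¬c   (double negation)
≡ d ∧ b ∧ c   (double negation)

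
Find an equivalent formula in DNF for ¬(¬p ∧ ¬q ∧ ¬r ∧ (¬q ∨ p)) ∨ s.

p ∨ q ∨ r ∨ s

¬(¬p ∧ ¬q ∧ ¬r ∧ (¬q ∨ p)) ∨ s
= ¬¬p ∨ ¬¬q ∨ ¬¬r ∨ ¬(¬q ∨ p) ∨ s   — De Morgan
= p ∨ ¬¬q ∨ ¬¬r ∨ ¬(¬q ∨ p) ∨ s   — double negation
= p ∨ q ∨ ¬¬r ∨ ¬(¬q ∨ p) ∨ s   — double negation
= p ∨ q ∨ r ∨ ¬(¬q ∨ p) ∨ s   — double negation
= p ∨ q ∨ r ∨ ¬¬q ∧ ¬p ∨ s   — De Morgan
= p ∨ q ∨ r ∨ q ∧ ¬p ∨ s   — double negation
= p ∨ q ∨ r ∨ s   — simplify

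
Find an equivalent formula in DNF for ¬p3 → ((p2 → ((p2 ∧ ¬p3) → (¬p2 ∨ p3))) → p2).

p3 ∨ p2

¬p3 → ((p2 → ((p2 ∧ ¬p3) → (¬p2 ∨ p3))) → p2)
≡ ¬¬p3 ∨ ((p2 → ((p2 ∧ ¬p3) → (¬p2 ∨ p3))) → p2)   [eliminate →]
≡ ¬¬p3 ∨ ¬(p2 → ((p2 ∧ ¬p3) → (¬p2 ∨ p3))) ∨ p2   [eliminate →]
≡ ¬¬p3 ∨ ¬(¬p2 ∨ ((p2 ∧ ¬p3) → (¬p2 ∨ p3))) ∨ p2   [eliminate →]
≡ ¬¬p3 ∨ ¬(¬p2 ∨ ¬(p2 ∧ ¬p3) ∨ ¬p2 ∨ p3) ∨ p2   [eliminate →]
≡ p3 ∨ ¬(¬p2 ∨ ¬(p2 ∧ ¬p3) ∨ ¬p2 ∨ p3) ∨ p2   [double negation]
≡ p3 ∨ (¬¬p2 ∧ ¬¬(p2 ∧ ¬p3) ∧ ¬¬p2 ∧ ¬p3) ∨ p2   [De Morgan]
≡ p3 ∨ (p2 ∧ ¬¬(p2 ∧ ¬p3) ∧ ¬¬p2 ∧ ¬p3) ∨ p2   [double negation]
≡ p3 ∨ (p2 ∧ p2 ∧ ¬p3 ∧ ¬¬p2 ∧ ¬p3) ∨ p2   [double negation]
≡ p3 ∨ (p2 ∧ p2 ∧ ¬p3 ∧ p2 ∧ ¬p3) ∨ p2   [double negation]
≡ p3 ∨ p2   [simplify]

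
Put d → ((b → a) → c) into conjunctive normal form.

d → ((b → a) → c)
≡ ¬d ∨ ((b → a) → c)   [eliminate →]
≡ ¬d ∨ ¬(b → a) ∨ c   [eliminate →]
≡ ¬d ∨ ¬(¬b ∨ a) ∨ c   [eliminate →]
≡ ¬d ∨ (¬¬b ∧ ¬a) ∨ c   [De Morgan]
≡ ¬d ∨ (b ∧ ¬a) ∨ c   [double negation]
≡ (¬d ∨ b ∨ c) ∧ (¬d ∨ ¬a ∨ c)   [distribute ∨ over ∧]

(¬d ∨ b ∨ c) ∧ (¬d ∨ ¬a ∨ c)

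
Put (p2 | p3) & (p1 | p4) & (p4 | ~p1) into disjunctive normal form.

(p2 & p4) | (p3 & p4)

(p2 | p3) & (p1 | p4) & (p4 | ~p1)
⇔ (p2 & p1 & p4) | (p2 & p1 & ~p1) | (p2 & p4 & p4) | (p2 & p4 & ~p1) | (p3 & p1 & p4) | (p3 & p1 & ~p1) | (p3 & p4 & p4) | (p3 & p4 & ~p1)   [distribute & over |]
⇔ (p2 & p4) | (p3 & p4)   [simplify]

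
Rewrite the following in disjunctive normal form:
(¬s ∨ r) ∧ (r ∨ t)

¬s ∧ t ∨ r

(¬s ∨ r) ∧ (r ∨ t)
⇔ ¬s ∧ r ∨ ¬s ∧ t ∨ r ∧ r ∨ r ∧ t   — distribute ∧ over ∨
⇔ ¬s ∧ t ∨ r   — simplify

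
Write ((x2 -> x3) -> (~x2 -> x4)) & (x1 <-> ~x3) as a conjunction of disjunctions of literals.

(x2 | x4) & (~x1 | ~x3) & (x3 | x1)

((x2 -> x3) -> (~x2 -> x4)) & (x1 <-> ~x3)
= (~(x2 -> x3) | (~x2 -> x4)) & (x1 <-> ~x3)   — eliminate ->
= (~(~x2 | x3) | (~x2 -> x4)) & (x1 <-> ~x3)   — eliminate ->
= (~(~x2 | x3) | ~~x2 | x4) & (x1 <-> ~x3)   — eliminate ->
= (~(~x2 | x3) | ~~x2 | x4) & (x1 -> ~x3) & (~x3 -> x1)   — eliminate <->
= (~(~x2 | x3) | ~~x2 | x4) & (~x1 | ~x3) & (~x3 -> x1)   — eliminate ->
= (~(~x2 | x3) | ~~x2 | x4) & (~x1 | ~x3) & (~~x3 | x1)   — eliminate ->
= ((~~x2 & ~x3) | ~~x2 | x4) & (~x1 | ~x3) & (~~x3 | x1)   — De Morgan
= ((x2 & ~x3) | ~~x2 | x4) & (~x1 | ~x3) & (~~x3 | x1)   — double negation
= ((x2 & ~x3) | x2 | x4) & (~x1 | ~x3) & (~~x3 | x1)   — double negation
= ((x2 & ~x3) | x2 | x4) & (~x1 | ~x3) & (x3 | x1)   — double negation
= (x2 | x2 | x4) & (~x3 | x2 | x4) & (~x1 | ~x3) & (x3 | x1)   — distribute | over &
= (x2 | x4) & (~x1 | ~x3) & (x3 | x1)   — simplify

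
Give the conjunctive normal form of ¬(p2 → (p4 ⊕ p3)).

p2 ∧ (¬p4 ∨ p3) ∧ (¬p3 ∨ p4)

¬(p2 → (p4 ⊕ p3))
≡ ¬(¬p2 ∨ (p4 ⊕ p3))
≡ ¬(¬p2 ∨ ((p4 ∨ p3) ∧ ¬(p4 ∧ p3)))
≡ ¬¬p2 ∧ ¬((p4 ∨ p3) ∧ ¬(p4 ∧ p3))
≡ p2 ∧ ¬((p4 ∨ p3) ∧ ¬(p4 ∧ p3))
≡ p2 ∧ (¬(p4 ∨ p3) ∨ ¬¬(p4 ∧ p3))
≡ p2 ∧ ((¬p4 ∧ ¬p3) ∨ ¬¬(p4 ∧ p3))
≡ p2 ∧ ((¬p4 ∧ ¬p3) ∨ (p4 ∧ p3))
≡ p2 ∧ (¬p4 ∨ p4) ∧ (¬p4 ∨ p3) ∧ (¬p3 ∨ p4) ∧ (¬p3 ∨ p3)
≡ p2 ∧ (¬p4 ∨ p3) ∧ (¬p3 ∨ p4)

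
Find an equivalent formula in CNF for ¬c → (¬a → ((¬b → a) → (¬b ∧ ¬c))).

c ∨ a ∨ ¬b

¬c → (¬a → ((¬b → a) → (¬b ∧ ¬c)))
⇔ ¬¬c ∨ (¬a → ((¬b → a) → (¬b ∧ ¬c)))   — eliminate →
⇔ ¬¬c ∨ ¬¬a ∨ ((¬b → a) → (¬b ∧ ¬c))   — eliminate →
⇔ ¬¬c ∨ ¬¬a ∨ ¬(¬b → a) ∨ (¬b ∧ ¬c)   — eliminate →
⇔ ¬¬c ∨ ¬¬a ∨ ¬(¬¬b ∨ a) ∨ (¬b ∧ ¬c)   — eliminate →
⇔ c ∨ ¬¬a ∨ ¬(¬¬b ∨ a) ∨ (¬b ∧ ¬c)   — double negation
⇔ c ∨ a ∨ ¬(¬¬b ∨ a) ∨ (¬b ∧ ¬c)   — double negation
⇔ c ∨ a ∨ (¬¬¬b ∧ ¬a) ∨ (¬b ∧ ¬c)   — De Morgan
⇔ c ∨ a ∨ (¬b ∧ ¬a) ∨ (¬b ∧ ¬c)   — double negation
⇔ (c ∨ a ∨ ¬b ∨ ¬b) ∧ (c ∨ a ∨ ¬b ∨ ¬c) ∧ (c ∨ a ∨ ¬a ∨ ¬b) ∧ (c ∨ a ∨ ¬a ∨ ¬c)   — distribute ∨ over ∧
⇔ c ∨ a ∨ ¬b   — simplify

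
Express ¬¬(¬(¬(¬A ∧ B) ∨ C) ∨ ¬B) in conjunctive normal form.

¬¬(¬(¬(¬A ∧ B) ∨ C) ∨ ¬B)
≡ ¬(¬(¬A ∧ B) ∨ C) ∨ ¬B   [double negation]
≡ (¬¬(¬A ∧ B) ∧ ¬C) ∨ ¬B   [De Morgan]
≡ (¬A ∧ B ∧ ¬C) ∨ ¬B   [double negation]
≡ (¬A ∨ ¬B) ∧ (B ∨ ¬B) ∧ (¬C ∨ ¬B)   [distribute ∨ over ∧]
≡ (¬A ∨ ¬B) ∧ (¬C ∨ ¬B)   [simplify]

(¬A ∨ ¬B) ∧ (¬C ∨ ¬B)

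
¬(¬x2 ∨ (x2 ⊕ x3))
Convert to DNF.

x2 ∧ x3

¬(¬x2 ∨ (x2 ⊕ x3))
⇔ ¬(¬x2 ∨ (x2 ∧ ¬x3) ∨ (¬x2 ∧ x3))   [expand ⊕]
⇔ ¬¬x2 ∧ ¬(x2 ∧ ¬x3) ∧ ¬(¬x2 ∧ x3)   [De Morgan]
⇔ x2 ∧ ¬(x2 ∧ ¬x3) ∧ ¬(¬x2 ∧ x3)   [double negation]
⇔ x2 ∧ (¬x2 ∨ ¬¬x3) ∧ ¬(¬x2 ∧ x3)   [De Morgan]
⇔ x2 ∧ (¬x2 ∨ x3) ∧ ¬(¬x2 ∧ x3)   [double negation]
⇔ x2 ∧ (¬x2 ∨ x3) ∧ (¬¬x2 ∨ ¬x3)   [De Morgan]
⇔ x2 ∧ (¬x2 ∨ x3) ∧ (x2 ∨ ¬x3)   [double negation]
⇔ (x2 ∧ ¬x2 ∧ x2) ∨ (x2 ∧ ¬x2 ∧ ¬x3) ∨ (x2 ∧ x3 ∧ x2) ∨ (x2 ∧ x3 ∧ ¬x3)   [distribute ∧ over ∨]
⇔ x2 ∧ x3   [simplify]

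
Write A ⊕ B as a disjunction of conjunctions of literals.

A ∧ ¬B ∨ ¬A ∧ B

A ⊕ B
≡ A ∧ ¬B ∨ ¬A ∧ B   [expand ⊕]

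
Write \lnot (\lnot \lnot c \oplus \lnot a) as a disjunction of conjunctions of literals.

(\lnot c \land a) \lor (\lnot a \land c)

\lnot (\lnot \lnot c \oplus \lnot a)
≡ \lnot ((\lnot \lnot c \land \lnot \lnot a) \lor (\lnot \lnot \lnot c \land \lnot a))   (expand \oplus)
≡ \lnot (\lnot \lnot c \land \lnot \lnot a) \land \lnot (\lnot \lnot \lnot c \land \lnot a)   (De Morgan)
≡ (\lnot \lnot \lnot c \lor \lnot \lnot \lnot a) \land \lnot (\lnot \lnot \lnot c \land \lnot a)   (De Morgan)
≡ (\lnot c \lor \lnot \lnot \lnot a) \land \lnot (\lnot \lnot \lnot c \land \lnot a)   (double negation)
≡ (\lnot c \lor \lnot a) \land \lnot (\lnot \lnot \lnot c \land \lnot a)   (double negation)
≡ (\lnot c \lor \lnot a) \land (\lnot \lnot \lnot \lnot c \lor \lnot \lnot a)   (De Morgan)
≡ (\lnot c \lor \lnot a) \land (\lnot \lnot c \lor \lnot \lnot a)   (double negation)
≡ (\lnot c \lor \lnot a) \land (c \lor \lnot \lnot a)   (double negation)
≡ (\lnot c \lor \lnot a) \land (c \lor a)   (double negation)
≡ (\lnot c \land c) \lor (\lnot c \land a) \lor (\lnot a \land c) \lor (\lnot a \land a)   (distribute \land over \lor)
≡ (\lnot c \land a) \lor (\lnot a \land c)   (simplify)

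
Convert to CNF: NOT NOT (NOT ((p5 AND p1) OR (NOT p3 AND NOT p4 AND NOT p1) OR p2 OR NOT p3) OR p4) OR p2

NOT NOT (NOT ((p5 AND p1) OR (NOT p3 AND NOT p4 AND NOT p1) OR p2 OR NOT p3) OR p4) OR p2
≡ NOT ((p5 AND p1) OR (NOT p3 AND NOT p4 AND NOT p1) OR p2 OR NOT p3) OR p4 OR p2   — double negation
≡ (NOT (p5 AND p1) AND NOT (NOT p3 AND NOT p4 AND NOT p1) AND NOT p2 AND NOT NOT p3) OR p4 OR p2   — De Morgan
≡ ((NOT p5 OR NOT p1) AND NOT (NOT p3 AND NOT p4 AND NOT p1) AND NOT p2 AND NOT NOT p3) OR p4 OR p2   — De Morgan
≡ ((NOT p5 OR NOT p1) AND (NOT NOT p3 OR NOT NOT p4 OR NOT NOT p1) AND NOT p2 AND NOT NOT p3) OR p4 OR p2   — De Morgan
≡ ((NOT p5 OR NOT p1) AND (p3 OR NOT NOT p4 OR NOT NOT p1) AND NOT p2 AND NOT NOT p3) OR p4 OR p2   — double negation
≡ ((NOT p5 OR NOT p1) AND (p3 OR p4 OR NOT NOT p1) AND NOT p2 AND NOT NOT p3) OR p4 OR p2   — double negation
≡ ((NOT p5 OR NOT p1) AND (p3 OR p4 OR p1) AND NOT p2 AND NOT NOT p3) OR p4 OR p2   — double negation
≡ ((NOT p5 OR NOT p1) AND (p3 OR p4 OR p1) AND NOT p2 AND p3) OR p4 OR p2   — double negation
≡ (NOT p5 OR NOT p1 OR p4 OR p2) AND (p3 OR p4 OR p1 OR p4 OR p2) AND (NOT p2 OR p4 OR p2) AND (p3 OR p4 OR p2)   — distribute OR over AND
≡ (NOT p5 OR NOT p1 OR p4 OR p2) AND (p3 OR p4 OR p2)   — simplify

(NOT p5 OR NOT p1 OR p4 OR p2) AND (p3 OR p4 OR p2)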